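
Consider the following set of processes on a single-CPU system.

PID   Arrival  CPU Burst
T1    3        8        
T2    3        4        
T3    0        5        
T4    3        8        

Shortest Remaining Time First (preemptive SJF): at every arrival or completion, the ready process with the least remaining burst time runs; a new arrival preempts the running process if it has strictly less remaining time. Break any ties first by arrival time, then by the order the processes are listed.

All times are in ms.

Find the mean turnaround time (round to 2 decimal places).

Gantt: | T3 0-5 | T2 5-9 | T1 9-17 | T4 17-25 |
Completion: T1=17  T2=9  T3=5  T4=25
Turnaround (C−A): T1=14  T2=6  T3=5  T4=22
Turnaround times: T1=14, T2=6, T3=5, T4=22
Average turnaround = (14+6+5+22) / 4 = 47/4 = 11.75

11.75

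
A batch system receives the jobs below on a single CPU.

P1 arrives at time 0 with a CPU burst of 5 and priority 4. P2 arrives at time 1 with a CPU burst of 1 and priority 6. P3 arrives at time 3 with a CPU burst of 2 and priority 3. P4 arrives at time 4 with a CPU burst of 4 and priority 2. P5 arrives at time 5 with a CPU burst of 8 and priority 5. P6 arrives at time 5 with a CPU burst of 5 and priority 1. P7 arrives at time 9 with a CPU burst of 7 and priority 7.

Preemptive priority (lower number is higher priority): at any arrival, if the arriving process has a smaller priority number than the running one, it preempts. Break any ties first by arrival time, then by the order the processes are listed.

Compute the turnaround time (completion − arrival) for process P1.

16

Schedule: | P1 0-3 | P3 3-4 | P4 4-5 | P6 5-10 | P4 10-13 | P3 13-14 | P1 14-16 | P5 16-24 | P2 24-25 | P7 25-32 |
Completion: P1=16  P2=25  P3=14  P4=13  P5=24  P6=10  P7=32
Turnaround (C−A): P1=16  P2=24  P3=11  P4=9  P5=19  P6=5  P7=23
Turnaround(P1) = completion − arrival = 16 − 0 = 16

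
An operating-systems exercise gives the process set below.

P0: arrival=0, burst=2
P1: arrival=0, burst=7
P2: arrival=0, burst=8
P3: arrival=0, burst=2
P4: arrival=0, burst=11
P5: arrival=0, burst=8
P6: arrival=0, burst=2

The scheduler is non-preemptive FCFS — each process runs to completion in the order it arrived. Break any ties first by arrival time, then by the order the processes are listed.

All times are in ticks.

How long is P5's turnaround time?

38

Timeline: | P0 0-2 | P1 2-9 | P2 9-17 | P3 17-19 | P4 19-30 | P5 30-38 | P6 38-40 |
Completion: P0=2  P1=9  P2=17  P3=19  P4=30  P5=38  P6=40
Turnaround(P5) = completion − arrival = 38 − 0 = 38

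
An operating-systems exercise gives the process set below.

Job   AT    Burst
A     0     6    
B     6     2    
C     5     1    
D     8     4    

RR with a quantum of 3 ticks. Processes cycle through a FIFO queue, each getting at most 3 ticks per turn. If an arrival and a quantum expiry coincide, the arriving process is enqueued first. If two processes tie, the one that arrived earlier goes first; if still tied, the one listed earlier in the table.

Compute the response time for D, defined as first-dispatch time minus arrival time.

1

Schedule: | A 0-6 | C 6-7 | B 7-9 | D 9-13 |
Completion: A=6  B=9  C=7  D=13
Turnaround (C−A): A=6  B=3  C=2  D=5
Response(D) = first start − arrival = 9 − 8 = 1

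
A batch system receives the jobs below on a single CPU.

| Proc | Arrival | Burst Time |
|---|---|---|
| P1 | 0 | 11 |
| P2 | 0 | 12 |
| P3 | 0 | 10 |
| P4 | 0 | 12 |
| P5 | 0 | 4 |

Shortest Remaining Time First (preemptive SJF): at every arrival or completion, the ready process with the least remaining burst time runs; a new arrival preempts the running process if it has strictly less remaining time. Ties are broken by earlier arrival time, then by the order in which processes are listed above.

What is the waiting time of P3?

Timeline: | P5 0-4 | P3 4-14 | P1 14-25 | P2 25-37 | P4 37-49 |
Completion: P1=25  P2=37  P3=14  P4=49  P5=4
Waiting(P3) = turnaround − burst = 14 − 10 = 4

4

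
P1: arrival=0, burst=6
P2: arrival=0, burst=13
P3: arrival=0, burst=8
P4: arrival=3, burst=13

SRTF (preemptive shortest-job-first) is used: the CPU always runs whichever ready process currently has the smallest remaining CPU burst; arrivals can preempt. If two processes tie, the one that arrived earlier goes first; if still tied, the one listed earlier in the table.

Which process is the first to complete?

P1

Gantt: | P1 0-6 | P3 6-14 | P2 14-27 | P4 27-40 |
Completion: P1=6  P2=27  P3=14  P4=40
Turnaround (C−A): P1=6  P2=27  P3=14  P4=37
Finish order: P1 → P3 → P2 → P4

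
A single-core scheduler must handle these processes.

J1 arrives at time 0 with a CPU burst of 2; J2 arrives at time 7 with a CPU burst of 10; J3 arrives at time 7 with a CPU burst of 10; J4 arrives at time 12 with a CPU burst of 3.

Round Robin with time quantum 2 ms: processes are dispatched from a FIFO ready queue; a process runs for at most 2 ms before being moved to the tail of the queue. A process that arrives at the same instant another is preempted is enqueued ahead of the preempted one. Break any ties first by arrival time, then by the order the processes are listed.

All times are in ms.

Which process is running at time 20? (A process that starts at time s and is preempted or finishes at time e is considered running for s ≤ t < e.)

Gantt: | J1 0-2 | idle 2-7 | J2 7-9 | J3 9-11 | J2 11-13 | J3 13-15 | J4 15-17 | J2 17-19 | J3 19-21 | J4 21-22 | J2 22-24 | J3 24-26 | J2 26-28 | J3 28-30 |
Completion: J1=2  J2=28  J3=30  J4=22
Turnaround (C−A): J1=2  J2=21  J3=23  J4=10

J3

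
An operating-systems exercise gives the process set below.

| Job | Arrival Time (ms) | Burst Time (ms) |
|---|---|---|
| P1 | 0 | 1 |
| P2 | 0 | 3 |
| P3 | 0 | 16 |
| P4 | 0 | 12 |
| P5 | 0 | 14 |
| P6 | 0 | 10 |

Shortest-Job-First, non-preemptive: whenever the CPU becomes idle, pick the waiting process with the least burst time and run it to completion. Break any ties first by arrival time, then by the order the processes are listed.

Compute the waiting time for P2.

Schedule: | P1 0-1 | P2 1-4 | P6 4-14 | P4 14-26 | P5 26-40 | P3 40-56 |
Completion: P1=1  P2=4  P3=56  P4=26  P5=40  P6=14
Turnaround (C−A): P1=1  P2=4  P3=56  P4=26  P5=40  P6=14
Waiting(P2) = turnaround − burst = 4 − 3 = 1

1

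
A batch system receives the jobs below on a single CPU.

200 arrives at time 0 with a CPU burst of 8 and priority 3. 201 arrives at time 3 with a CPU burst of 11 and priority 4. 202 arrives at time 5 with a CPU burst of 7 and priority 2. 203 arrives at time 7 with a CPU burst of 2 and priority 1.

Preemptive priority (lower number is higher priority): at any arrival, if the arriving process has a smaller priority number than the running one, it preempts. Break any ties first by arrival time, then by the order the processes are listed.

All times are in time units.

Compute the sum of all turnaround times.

53

Schedule: | 200 0-5 | 202 5-7 | 203 7-9 | 202 9-14 | 200 14-17 | 201 17-28 |
Completion: 200=17  201=28  202=14  203=9
Turnaround = completion − arrival: 200=17, 201=25, 202=9, 203=2
Total turnaround = 17 + 25 + 9 + 2 = 53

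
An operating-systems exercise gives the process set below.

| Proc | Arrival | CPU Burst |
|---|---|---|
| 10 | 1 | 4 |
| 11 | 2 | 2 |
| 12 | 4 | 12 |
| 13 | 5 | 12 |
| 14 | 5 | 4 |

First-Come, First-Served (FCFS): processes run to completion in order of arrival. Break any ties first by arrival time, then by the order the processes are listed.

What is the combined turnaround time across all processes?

80

Timeline: | idle 0-1 | 10 1-5 | 11 5-7 | 12 7-19 | 13 19-31 | 14 31-35 |
Completion: 10=5  11=7  12=19  13=31  14=35
Turnaround = completion − arrival: 10=4, 11=5, 12=15, 13=26, 14=30
Total turnaround = 4 + 5 + 15 + 26 + 30 = 80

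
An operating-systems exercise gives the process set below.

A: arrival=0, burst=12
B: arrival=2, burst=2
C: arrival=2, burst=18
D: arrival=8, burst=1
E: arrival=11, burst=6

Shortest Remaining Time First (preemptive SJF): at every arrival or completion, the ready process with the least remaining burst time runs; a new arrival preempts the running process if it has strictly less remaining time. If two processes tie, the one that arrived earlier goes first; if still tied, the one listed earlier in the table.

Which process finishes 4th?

Schedule: | A 0-2 | B 2-4 | A 4-8 | D 8-9 | A 9-15 | E 15-21 | C 21-39 |
Completion: A=15  B=4  C=39  D=9  E=21
Turnaround (C−A): A=15  B=2  C=37  D=1  E=10
Finish order: B → D → A → E → C

E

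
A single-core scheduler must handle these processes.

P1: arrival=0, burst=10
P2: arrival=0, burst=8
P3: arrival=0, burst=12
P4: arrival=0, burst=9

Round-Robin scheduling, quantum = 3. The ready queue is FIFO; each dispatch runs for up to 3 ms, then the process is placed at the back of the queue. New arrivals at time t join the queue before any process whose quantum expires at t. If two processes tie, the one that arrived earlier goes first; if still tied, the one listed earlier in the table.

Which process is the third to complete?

P1

Gantt: | P1 0-3 | P2 3-6 | P3 6-9 | P4 9-12 | P1 12-15 | P2 15-18 | P3 18-21 | P4 21-24 | P1 24-27 | P2 27-29 | P3 29-32 | P4 32-35 | P1 35-36 | P3 36-39 |
Completion: P1=36  P2=29  P3=39  P4=35
Turnaround (C−A): P1=36  P2=29  P3=39  P4=35
Finish order: P2 → P4 → P1 → P3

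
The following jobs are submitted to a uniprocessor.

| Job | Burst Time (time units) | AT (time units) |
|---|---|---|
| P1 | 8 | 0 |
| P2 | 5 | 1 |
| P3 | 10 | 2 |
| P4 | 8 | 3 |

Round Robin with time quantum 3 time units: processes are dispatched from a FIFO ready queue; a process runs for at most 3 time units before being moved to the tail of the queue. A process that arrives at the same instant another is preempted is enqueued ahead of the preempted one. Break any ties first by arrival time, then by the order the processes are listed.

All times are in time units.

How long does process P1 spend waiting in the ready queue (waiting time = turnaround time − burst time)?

Timeline: | P1 0-3 | P2 3-6 | P3 6-9 | P4 9-12 | P1 12-15 | P2 15-17 | P3 17-20 | P4 20-23 | P1 23-25 | P3 25-28 | P4 28-30 | P3 30-31 |
Completion: P1=25  P2=17  P3=31  P4=30
Waiting(P1) = turnaround − burst = 25 − 8 = 17

17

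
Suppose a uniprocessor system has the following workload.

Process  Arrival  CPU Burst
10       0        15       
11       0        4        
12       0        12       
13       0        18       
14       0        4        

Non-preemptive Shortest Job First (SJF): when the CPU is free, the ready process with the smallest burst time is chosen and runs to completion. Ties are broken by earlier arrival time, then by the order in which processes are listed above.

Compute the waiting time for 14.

4

Gantt: | 11 0-4 | 14 4-8 | 12 8-20 | 10 20-35 | 13 35-53 |
Completion: 10=35  11=4  12=20  13=53  14=8
Turnaround (C−A): 10=35  11=4  12=20  13=53  14=8
Waiting(14) = turnaround − burst = 8 − 4 = 4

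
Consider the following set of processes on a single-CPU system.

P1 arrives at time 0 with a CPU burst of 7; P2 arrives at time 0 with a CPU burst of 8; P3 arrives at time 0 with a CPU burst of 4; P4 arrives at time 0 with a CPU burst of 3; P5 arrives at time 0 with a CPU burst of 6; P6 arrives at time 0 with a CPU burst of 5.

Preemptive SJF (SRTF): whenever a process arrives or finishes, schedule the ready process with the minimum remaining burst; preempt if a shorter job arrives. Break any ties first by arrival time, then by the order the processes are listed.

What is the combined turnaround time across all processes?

98

Gantt: | P4 0-3 | P3 3-7 | P6 7-12 | P5 12-18 | P1 18-25 | P2 25-33 |
Completion: P1=25  P2=33  P3=7  P4=3  P5=18  P6=12
Turnaround = completion − arrival: P1=25, P2=33, P3=7, P4=3, P5=18, P6=12
Total turnaround = 25 + 33 + 7 + 3 + 18 + 12 = 98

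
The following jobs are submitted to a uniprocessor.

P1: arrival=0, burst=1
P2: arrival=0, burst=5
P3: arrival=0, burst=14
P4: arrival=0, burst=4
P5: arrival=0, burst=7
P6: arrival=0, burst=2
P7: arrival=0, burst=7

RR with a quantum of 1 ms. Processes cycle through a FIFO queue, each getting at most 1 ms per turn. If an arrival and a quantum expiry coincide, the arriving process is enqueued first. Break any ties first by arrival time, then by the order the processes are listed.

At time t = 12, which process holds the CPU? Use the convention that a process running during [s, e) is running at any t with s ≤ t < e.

P7

Schedule: | P1 0-1 | P2 1-2 | P3 2-3 | P4 3-4 | P5 4-5 | P6 5-6 | P7 6-7 | P2 7-8 | P3 8-9 | P4 9-10 | P5 10-11 | P6 11-12 | P7 12-13 | P2 13-14 | P3 14-15 | P4 15-16 | P5 16-17 | P7 17-18 | P2 18-19 | P3 19-20 | P4 20-21 | P5 21-22 | P7 22-23 | P2 23-24 | P3 24-25 | P5 25-26 | P7 26-27 | P3 27-28 | P5 28-29 | P7 29-30 | P3 30-31 | P5 31-32 | P7 32-33 | P3 33-40 |
Completion: P1=1  P2=24  P3=40  P4=21  P5=32  P6=12  P7=33
Turnaround (C−A): P1=1  P2=24  P3=40  P4=21  P5=32  P6=12  P7=33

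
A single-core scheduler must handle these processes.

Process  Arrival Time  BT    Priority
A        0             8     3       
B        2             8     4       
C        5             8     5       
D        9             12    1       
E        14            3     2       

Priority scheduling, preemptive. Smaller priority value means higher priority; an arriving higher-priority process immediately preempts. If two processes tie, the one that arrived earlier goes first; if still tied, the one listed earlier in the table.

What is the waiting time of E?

Gantt: | A 0-8 | B 8-9 | D 9-21 | E 21-24 | B 24-31 | C 31-39 |
Completion: A=8  B=31  C=39  D=21  E=24
Waiting(E) = turnaround − burst = 10 − 3 = 7

7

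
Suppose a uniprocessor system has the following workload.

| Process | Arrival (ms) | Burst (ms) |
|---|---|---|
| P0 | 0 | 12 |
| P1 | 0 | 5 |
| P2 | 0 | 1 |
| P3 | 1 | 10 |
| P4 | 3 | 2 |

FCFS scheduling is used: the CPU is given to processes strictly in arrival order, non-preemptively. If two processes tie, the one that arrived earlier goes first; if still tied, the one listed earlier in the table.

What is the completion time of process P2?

18

Gantt: | P0 0-12 | P1 12-17 | P2 17-18 | P3 18-28 | P4 28-30 |
Completion: P0=12  P1=17  P2=18  P3=28  P4=30
Turnaround (C−A): P0=12  P1=17  P2=18  P3=27  P4=27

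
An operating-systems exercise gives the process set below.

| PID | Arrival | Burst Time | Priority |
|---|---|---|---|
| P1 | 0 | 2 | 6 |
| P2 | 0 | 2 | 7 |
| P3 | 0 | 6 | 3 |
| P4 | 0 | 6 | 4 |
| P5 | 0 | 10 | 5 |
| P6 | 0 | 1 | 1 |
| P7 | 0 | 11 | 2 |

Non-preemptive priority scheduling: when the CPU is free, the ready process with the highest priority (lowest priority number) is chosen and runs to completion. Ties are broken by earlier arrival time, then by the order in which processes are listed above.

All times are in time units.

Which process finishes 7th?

Gantt: | P6 0-1 | P7 1-12 | P3 12-18 | P4 18-24 | P5 24-34 | P1 34-36 | P2 36-38 |
Completion: P1=36  P2=38  P3=18  P4=24  P5=34  P6=1  P7=12
Turnaround (C−A): P1=36  P2=38  P3=18  P4=24  P5=34  P6=1  P7=12
Finish order: P6 → P7 → P3 → P4 → P5 → P1 → P2

P2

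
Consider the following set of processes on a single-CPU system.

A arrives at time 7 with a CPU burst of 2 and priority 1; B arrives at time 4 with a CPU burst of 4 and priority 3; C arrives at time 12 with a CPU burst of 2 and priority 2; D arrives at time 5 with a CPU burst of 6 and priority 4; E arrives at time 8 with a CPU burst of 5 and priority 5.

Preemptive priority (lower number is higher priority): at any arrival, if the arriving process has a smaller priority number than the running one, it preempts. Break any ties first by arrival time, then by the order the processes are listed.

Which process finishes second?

B

Timeline: | idle 0-4 | B 4-7 | A 7-9 | B 9-10 | D 10-12 | C 12-14 | D 14-18 | E 18-23 |
Completion: A=9  B=10  C=14  D=18  E=23
Turnaround (C−A): A=2  B=6  C=2  D=13  E=15
Finish order: A → B → C → D → E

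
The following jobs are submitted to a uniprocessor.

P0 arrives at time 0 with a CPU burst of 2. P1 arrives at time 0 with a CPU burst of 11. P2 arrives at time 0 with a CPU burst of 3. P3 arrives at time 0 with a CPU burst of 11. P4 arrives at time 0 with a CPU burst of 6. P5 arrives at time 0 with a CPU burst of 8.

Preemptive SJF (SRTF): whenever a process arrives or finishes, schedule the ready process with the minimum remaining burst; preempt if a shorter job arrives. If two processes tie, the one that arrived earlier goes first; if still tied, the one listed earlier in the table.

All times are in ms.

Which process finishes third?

Timeline: | P0 0-2 | P2 2-5 | P4 5-11 | P5 11-19 | P1 19-30 | P3 30-41 |
Completion: P0=2  P1=30  P2=5  P3=41  P4=11  P5=19
Turnaround (C−A): P0=2  P1=30  P2=5  P3=41  P4=11  P5=19
Finish order: P0 → P2 → P4 → P5 → P1 → P3

P4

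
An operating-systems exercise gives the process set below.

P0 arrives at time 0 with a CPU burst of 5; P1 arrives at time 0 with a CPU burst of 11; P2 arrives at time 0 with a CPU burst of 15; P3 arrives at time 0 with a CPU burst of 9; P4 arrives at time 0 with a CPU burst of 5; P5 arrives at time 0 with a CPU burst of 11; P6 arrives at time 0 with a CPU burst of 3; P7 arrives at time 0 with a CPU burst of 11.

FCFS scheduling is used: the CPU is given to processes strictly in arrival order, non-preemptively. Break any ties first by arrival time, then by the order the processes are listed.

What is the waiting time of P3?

31

Gantt: | P0 0-5 | P1 5-16 | P2 16-31 | P3 31-40 | P4 40-45 | P5 45-56 | P6 56-59 | P7 59-70 |
Completion: P0=5  P1=16  P2=31  P3=40  P4=45  P5=56  P6=59  P7=70
Turnaround (C−A): P0=5  P1=16  P2=31  P3=40  P4=45  P5=56  P6=59  P7=70
Waiting(P3) = turnaround − burst = 40 − 9 = 31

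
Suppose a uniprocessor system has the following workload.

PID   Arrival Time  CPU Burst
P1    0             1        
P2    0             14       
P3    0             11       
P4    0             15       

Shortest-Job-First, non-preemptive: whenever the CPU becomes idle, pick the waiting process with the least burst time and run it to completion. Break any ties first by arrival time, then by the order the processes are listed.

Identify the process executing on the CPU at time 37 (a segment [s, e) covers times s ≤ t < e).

P4

Timeline: | P1 0-1 | P3 1-12 | P2 12-26 | P4 26-41 |
Completion: P1=1  P2=26  P3=12  P4=41
Turnaround (C−A): P1=1  P2=26  P3=12  P4=41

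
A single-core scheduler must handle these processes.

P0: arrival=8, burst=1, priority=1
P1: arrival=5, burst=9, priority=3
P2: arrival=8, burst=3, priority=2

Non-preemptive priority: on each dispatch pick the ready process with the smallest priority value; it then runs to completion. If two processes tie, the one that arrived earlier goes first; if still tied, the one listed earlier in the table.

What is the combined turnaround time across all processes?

Timeline: | idle 0-5 | P1 5-14 | P0 14-15 | P2 15-18 |
Completion: P0=15  P1=14  P2=18
Turnaround (C−A): P0=7  P1=9  P2=10
Turnaround = completion − arrival: P0=7, P1=9, P2=10
Total turnaround = 7 + 9 + 10 = 26

26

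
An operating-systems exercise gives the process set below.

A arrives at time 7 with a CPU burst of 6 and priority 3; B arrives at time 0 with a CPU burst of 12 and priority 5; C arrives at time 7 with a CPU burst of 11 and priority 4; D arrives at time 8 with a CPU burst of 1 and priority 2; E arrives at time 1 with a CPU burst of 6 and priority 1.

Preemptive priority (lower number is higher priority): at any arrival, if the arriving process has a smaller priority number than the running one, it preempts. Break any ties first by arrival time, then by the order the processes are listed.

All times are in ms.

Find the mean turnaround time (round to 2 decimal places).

13.60

Timeline: | B 0-1 | E 1-7 | A 7-8 | D 8-9 | A 9-14 | C 14-25 | B 25-36 |
Completion: A=14  B=36  C=25  D=9  E=7
Turnaround (C−A): A=7  B=36  C=18  D=1  E=6
Turnaround times: A=7, B=36, C=18, D=1, E=6
Average turnaround = (7+36+18+1+6) / 5 = 68/5 = 13.60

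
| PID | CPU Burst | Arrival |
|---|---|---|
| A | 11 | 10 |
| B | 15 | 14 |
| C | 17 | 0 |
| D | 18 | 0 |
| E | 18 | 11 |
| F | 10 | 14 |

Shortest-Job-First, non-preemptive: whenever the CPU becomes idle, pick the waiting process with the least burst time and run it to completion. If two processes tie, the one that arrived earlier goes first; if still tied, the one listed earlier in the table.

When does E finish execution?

Gantt: | C 0-17 | F 17-27 | A 27-38 | B 38-53 | D 53-71 | E 71-89 |
Completion: A=38  B=53  C=17  D=71  E=89  F=27
Turnaround (C−A): A=28  B=39  C=17  D=71  E=78  F=13

89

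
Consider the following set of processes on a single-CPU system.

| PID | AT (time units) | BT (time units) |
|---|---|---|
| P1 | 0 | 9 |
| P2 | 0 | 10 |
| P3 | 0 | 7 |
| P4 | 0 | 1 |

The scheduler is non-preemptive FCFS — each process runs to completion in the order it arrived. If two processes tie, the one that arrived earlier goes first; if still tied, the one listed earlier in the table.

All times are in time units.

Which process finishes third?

P3

Schedule: | P1 0-9 | P2 9-19 | P3 19-26 | P4 26-27 |
Completion: P1=9  P2=19  P3=26  P4=27
Finish order: P1 → P2 → P3 → P4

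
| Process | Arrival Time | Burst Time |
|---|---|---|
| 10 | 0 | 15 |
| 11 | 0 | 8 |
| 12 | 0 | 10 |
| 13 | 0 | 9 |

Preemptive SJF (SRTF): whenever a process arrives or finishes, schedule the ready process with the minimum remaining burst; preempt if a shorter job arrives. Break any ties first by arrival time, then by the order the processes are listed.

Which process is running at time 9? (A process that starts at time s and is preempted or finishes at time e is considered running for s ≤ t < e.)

Gantt: | 11 0-8 | 13 8-17 | 12 17-27 | 10 27-42 |
Completion: 10=42  11=8  12=27  13=17
Turnaround (C−A): 10=42  11=8  12=27  13=17

13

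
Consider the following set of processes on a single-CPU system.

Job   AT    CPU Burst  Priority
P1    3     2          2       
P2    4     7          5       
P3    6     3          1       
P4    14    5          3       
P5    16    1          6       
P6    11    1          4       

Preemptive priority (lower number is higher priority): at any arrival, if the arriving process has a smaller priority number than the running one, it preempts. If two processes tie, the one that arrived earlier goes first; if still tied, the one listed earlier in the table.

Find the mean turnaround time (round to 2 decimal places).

Timeline: | idle 0-3 | P1 3-5 | P2 5-6 | P3 6-9 | P2 9-11 | P6 11-12 | P2 12-14 | P4 14-19 | P2 19-21 | P5 21-22 |
Completion: P1=5  P2=21  P3=9  P4=19  P5=22  P6=12
Turnaround (C−A): P1=2  P2=17  P3=3  P4=5  P5=6  P6=1
Turnaround times: P1=2, P2=17, P3=3, P4=5, P5=6, P6=1
Average turnaround = (2+17+3+5+6+1) / 6 = 34/6 = 5.67

5.67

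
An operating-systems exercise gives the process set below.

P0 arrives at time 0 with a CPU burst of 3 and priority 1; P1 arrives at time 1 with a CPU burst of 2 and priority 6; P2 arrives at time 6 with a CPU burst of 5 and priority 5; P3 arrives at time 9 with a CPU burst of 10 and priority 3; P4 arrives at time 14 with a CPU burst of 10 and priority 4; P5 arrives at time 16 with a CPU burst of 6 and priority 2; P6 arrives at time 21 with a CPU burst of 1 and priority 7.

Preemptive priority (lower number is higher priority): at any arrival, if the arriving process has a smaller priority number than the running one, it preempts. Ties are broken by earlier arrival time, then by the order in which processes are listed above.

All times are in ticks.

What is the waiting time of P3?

Timeline: | P0 0-3 | P1 3-5 | idle 5-6 | P2 6-9 | P3 9-16 | P5 16-22 | P3 22-25 | P4 25-35 | P2 35-37 | P6 37-38 |
Completion: P0=3  P1=5  P2=37  P3=25  P4=35  P5=22  P6=38
Turnaround (C−A): P0=3  P1=4  P2=31  P3=16  P4=21  P5=6  P6=17
Waiting(P3) = turnaround − burst = 16 − 10 = 6

6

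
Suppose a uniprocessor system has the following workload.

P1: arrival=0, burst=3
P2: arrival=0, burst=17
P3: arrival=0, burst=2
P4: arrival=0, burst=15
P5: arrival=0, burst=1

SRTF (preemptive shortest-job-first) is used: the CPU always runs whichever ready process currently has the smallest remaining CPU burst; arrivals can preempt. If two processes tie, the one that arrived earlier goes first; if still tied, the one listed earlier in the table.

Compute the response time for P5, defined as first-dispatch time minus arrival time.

Gantt: | P5 0-1 | P3 1-3 | P1 3-6 | P4 6-21 | P2 21-38 |
Completion: P1=6  P2=38  P3=3  P4=21  P5=1
Turnaround (C−A): P1=6  P2=38  P3=3  P4=21  P5=1
Response(P5) = first start − arrival = 0 − 0 = 0

0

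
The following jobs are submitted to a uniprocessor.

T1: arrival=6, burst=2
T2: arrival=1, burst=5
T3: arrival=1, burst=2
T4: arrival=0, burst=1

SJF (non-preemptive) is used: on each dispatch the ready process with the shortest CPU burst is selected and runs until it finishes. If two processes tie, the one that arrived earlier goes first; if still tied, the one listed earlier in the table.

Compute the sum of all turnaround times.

14

Timeline: | T4 0-1 | T3 1-3 | T2 3-8 | T1 8-10 |
Completion: T1=10  T2=8  T3=3  T4=1
Turnaround (C−A): T1=4  T2=7  T3=2  T4=1
Turnaround = completion − arrival: T1=4, T2=7, T3=2, T4=1
Total turnaround = 4 + 7 + 2 + 1 = 14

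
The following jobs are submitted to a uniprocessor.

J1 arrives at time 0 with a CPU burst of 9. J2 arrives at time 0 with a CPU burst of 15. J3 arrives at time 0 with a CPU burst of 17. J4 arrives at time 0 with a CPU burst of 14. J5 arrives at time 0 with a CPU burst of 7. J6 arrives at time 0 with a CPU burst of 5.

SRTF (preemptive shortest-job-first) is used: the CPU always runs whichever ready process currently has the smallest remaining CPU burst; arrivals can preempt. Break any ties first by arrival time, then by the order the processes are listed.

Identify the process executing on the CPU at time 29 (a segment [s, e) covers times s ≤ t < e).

J4

Gantt: | J6 0-5 | J5 5-12 | J1 12-21 | J4 21-35 | J2 35-50 | J3 50-67 |
Completion: J1=21  J2=50  J3=67  J4=35  J5=12  J6=5
Turnaround (C−A): J1=21  J2=50  J3=67  J4=35  J5=12  J6=5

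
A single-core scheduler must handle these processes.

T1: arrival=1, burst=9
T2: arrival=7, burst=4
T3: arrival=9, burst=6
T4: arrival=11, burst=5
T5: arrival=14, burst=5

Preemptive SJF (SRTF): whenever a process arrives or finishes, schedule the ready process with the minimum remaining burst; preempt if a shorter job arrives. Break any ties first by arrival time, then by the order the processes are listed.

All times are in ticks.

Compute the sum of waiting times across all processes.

26

Timeline: | idle 0-1 | T1 1-10 | T2 10-14 | T4 14-19 | T5 19-24 | T3 24-30 |
Completion: T1=10  T2=14  T3=30  T4=19  T5=24
Turnaround (C−A): T1=9  T2=7  T3=21  T4=8  T5=10
Waiting = turnaround − burst: T1=0, T2=3, T3=15, T4=3, T5=5
Total waiting = 0 + 3 + 15 + 3 + 5 = 26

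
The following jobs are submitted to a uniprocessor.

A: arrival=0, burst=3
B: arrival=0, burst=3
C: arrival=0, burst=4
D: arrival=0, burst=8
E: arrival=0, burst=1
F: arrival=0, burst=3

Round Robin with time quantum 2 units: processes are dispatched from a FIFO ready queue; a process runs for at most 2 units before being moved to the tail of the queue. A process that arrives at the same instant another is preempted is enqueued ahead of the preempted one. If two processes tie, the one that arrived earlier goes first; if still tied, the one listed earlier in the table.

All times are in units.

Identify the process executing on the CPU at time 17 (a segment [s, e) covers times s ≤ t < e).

F

Timeline: | A 0-2 | B 2-4 | C 4-6 | D 6-8 | E 8-9 | F 9-11 | A 11-12 | B 12-13 | C 13-15 | D 15-17 | F 17-18 | D 18-22 |
Completion: A=12  B=13  C=15  D=22  E=9  F=18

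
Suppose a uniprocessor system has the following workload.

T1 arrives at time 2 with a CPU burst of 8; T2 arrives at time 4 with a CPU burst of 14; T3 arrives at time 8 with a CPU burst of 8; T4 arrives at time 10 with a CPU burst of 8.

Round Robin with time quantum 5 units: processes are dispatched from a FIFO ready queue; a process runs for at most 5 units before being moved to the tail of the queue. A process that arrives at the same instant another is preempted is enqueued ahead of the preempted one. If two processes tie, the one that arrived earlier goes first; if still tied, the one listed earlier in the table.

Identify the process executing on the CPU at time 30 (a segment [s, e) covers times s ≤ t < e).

T3

Timeline: | idle 0-2 | T1 2-7 | T2 7-12 | T1 12-15 | T3 15-20 | T4 20-25 | T2 25-30 | T3 30-33 | T4 33-36 | T2 36-40 |
Completion: T1=15  T2=40  T3=33  T4=36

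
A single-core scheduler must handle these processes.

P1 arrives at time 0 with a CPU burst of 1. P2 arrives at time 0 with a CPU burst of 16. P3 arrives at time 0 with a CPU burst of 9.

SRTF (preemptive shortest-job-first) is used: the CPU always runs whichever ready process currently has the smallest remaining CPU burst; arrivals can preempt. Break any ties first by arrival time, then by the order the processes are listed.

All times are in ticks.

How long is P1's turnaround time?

Timeline: | P1 0-1 | P3 1-10 | P2 10-26 |
Completion: P1=1  P2=26  P3=10
Turnaround (C−A): P1=1  P2=26  P3=10
Turnaround(P1) = completion − arrival = 1 − 0 = 1

1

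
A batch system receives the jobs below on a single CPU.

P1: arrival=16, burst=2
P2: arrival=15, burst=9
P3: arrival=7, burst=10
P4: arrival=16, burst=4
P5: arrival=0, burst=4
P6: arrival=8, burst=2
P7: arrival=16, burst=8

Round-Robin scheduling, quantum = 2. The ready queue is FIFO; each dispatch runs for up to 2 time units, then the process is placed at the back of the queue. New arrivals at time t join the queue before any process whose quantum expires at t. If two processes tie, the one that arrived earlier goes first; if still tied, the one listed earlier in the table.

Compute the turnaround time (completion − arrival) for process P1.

5

Timeline: | P5 0-4 | idle 4-7 | P3 7-9 | P6 9-11 | P3 11-15 | P2 15-17 | P3 17-19 | P1 19-21 | P4 21-23 | P7 23-25 | P2 25-27 | P3 27-29 | P4 29-31 | P7 31-33 | P2 33-35 | P7 35-37 | P2 37-39 | P7 39-41 | P2 41-42 |
Completion: P1=21  P2=42  P3=29  P4=31  P5=4  P6=11  P7=41
Turnaround (C−A): P1=5  P2=27  P3=22  P4=15  P5=4  P6=3  P7=25
Turnaround(P1) = completion − arrival = 21 − 16 = 5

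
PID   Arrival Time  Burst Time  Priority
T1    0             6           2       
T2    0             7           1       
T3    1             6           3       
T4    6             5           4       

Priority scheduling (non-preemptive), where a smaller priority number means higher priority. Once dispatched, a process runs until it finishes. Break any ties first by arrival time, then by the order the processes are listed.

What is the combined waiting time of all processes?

Schedule: | T2 0-7 | T1 7-13 | T3 13-19 | T4 19-24 |
Completion: T1=13  T2=7  T3=19  T4=24
Waiting = turnaround − burst: T1=7, T2=0, T3=12, T4=13
Total waiting = 7 + 0 + 12 + 13 = 32

32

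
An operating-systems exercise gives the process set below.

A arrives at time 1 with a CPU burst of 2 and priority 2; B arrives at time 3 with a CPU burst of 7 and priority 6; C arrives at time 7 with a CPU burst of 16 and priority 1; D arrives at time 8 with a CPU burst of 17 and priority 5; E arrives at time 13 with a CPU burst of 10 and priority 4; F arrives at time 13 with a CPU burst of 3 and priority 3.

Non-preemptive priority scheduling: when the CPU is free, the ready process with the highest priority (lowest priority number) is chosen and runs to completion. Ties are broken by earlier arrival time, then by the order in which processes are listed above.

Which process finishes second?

Timeline: | idle 0-1 | A 1-3 | B 3-10 | C 10-26 | F 26-29 | E 29-39 | D 39-56 |
Completion: A=3  B=10  C=26  D=56  E=39  F=29
Turnaround (C−A): A=2  B=7  C=19  D=48  E=26  F=16
Finish order: A → B → C → F → E → D

B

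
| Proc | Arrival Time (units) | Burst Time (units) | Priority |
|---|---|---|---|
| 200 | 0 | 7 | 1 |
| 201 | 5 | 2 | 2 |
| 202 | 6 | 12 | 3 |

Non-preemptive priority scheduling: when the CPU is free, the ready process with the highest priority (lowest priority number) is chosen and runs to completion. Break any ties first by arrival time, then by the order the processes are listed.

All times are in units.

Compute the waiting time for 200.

0

Schedule: | 200 0-7 | 201 7-9 | 202 9-21 |
Completion: 200=7  201=9  202=21
Turnaround (C−A): 200=7  201=4  202=15
Waiting(200) = turnaround − burst = 7 − 7 = 0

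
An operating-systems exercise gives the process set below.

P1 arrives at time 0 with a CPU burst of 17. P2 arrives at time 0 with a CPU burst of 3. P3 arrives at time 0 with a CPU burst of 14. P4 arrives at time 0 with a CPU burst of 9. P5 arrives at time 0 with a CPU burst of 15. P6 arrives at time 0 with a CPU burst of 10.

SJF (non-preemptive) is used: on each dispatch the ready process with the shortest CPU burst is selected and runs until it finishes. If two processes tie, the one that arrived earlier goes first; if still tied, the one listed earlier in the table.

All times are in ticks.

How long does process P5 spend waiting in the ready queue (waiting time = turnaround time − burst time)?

36

Gantt: | P2 0-3 | P4 3-12 | P6 12-22 | P3 22-36 | P5 36-51 | P1 51-68 |
Completion: P1=68  P2=3  P3=36  P4=12  P5=51  P6=22
Turnaround (C−A): P1=68  P2=3  P3=36  P4=12  P5=51  P6=22
Waiting(P5) = turnaround − burst = 51 − 15 = 36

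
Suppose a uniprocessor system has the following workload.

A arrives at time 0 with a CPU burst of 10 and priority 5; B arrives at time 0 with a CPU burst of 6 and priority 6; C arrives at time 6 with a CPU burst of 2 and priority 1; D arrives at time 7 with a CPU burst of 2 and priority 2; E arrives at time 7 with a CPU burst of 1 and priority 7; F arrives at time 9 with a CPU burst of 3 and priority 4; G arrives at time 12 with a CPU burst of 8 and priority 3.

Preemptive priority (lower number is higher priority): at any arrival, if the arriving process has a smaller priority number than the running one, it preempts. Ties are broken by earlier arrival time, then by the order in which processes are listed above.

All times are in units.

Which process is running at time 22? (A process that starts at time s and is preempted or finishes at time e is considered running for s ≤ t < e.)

Schedule: | A 0-6 | C 6-8 | D 8-10 | F 10-12 | G 12-20 | F 20-21 | A 21-25 | B 25-31 | E 31-32 |
Completion: A=25  B=31  C=8  D=10  E=32  F=21  G=20

A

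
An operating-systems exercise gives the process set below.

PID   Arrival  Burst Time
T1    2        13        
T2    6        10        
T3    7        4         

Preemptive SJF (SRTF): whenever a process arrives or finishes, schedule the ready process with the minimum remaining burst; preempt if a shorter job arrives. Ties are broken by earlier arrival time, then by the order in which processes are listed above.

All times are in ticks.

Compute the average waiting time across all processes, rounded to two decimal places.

5.67

Timeline: | idle 0-2 | T1 2-7 | T3 7-11 | T1 11-19 | T2 19-29 |
Completion: T1=19  T2=29  T3=11
Waiting times: T1=4, T2=13, T3=0
Average waiting = (4+13+0) / 3 = 17/3 = 5.67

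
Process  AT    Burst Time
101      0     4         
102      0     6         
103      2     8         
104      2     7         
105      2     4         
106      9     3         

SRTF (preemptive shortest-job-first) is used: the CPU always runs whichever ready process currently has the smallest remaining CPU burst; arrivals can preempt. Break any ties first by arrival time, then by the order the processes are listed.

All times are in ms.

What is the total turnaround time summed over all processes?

Gantt: | 101 0-4 | 105 4-8 | 102 8-9 | 106 9-12 | 102 12-17 | 104 17-24 | 103 24-32 |
Completion: 101=4  102=17  103=32  104=24  105=8  106=12
Turnaround = completion − arrival: 101=4, 102=17, 103=30, 104=22, 105=6, 106=3
Total turnaround = 4 + 17 + 30 + 22 + 6 + 3 = 82

82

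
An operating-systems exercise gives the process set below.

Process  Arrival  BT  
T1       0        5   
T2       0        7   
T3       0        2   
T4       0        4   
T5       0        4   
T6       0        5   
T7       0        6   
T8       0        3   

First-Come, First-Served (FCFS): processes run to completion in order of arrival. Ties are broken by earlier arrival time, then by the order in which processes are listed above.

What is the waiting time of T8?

33

Gantt: | T1 0-5 | T2 5-12 | T3 12-14 | T4 14-18 | T5 18-22 | T6 22-27 | T7 27-33 | T8 33-36 |
Completion: T1=5  T2=12  T3=14  T4=18  T5=22  T6=27  T7=33  T8=36
Turnaround (C−A): T1=5  T2=12  T3=14  T4=18  T5=22  T6=27  T7=33  T8=36
Waiting(T8) = turnaround − burst = 36 − 3 = 33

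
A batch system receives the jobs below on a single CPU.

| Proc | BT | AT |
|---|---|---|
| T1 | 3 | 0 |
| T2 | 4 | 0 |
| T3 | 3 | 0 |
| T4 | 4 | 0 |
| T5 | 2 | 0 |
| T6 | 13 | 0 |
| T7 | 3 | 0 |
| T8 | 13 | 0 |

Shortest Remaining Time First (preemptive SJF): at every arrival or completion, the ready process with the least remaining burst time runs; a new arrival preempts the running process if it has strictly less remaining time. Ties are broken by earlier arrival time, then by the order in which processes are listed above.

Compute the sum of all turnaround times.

Gantt: | T5 0-2 | T1 2-5 | T3 5-8 | T7 8-11 | T2 11-15 | T4 15-19 | T6 19-32 | T8 32-45 |
Completion: T1=5  T2=15  T3=8  T4=19  T5=2  T6=32  T7=11  T8=45
Turnaround (C−A): T1=5  T2=15  T3=8  T4=19  T5=2  T6=32  T7=11  T8=45
Turnaround = completion − arrival: T1=5, T2=15, T3=8, T4=19, T5=2, T6=32, T7=11, T8=45
Total turnaround = 5 + 15 + 8 + 19 + 2 + 32 + 11 + 45 = 137

137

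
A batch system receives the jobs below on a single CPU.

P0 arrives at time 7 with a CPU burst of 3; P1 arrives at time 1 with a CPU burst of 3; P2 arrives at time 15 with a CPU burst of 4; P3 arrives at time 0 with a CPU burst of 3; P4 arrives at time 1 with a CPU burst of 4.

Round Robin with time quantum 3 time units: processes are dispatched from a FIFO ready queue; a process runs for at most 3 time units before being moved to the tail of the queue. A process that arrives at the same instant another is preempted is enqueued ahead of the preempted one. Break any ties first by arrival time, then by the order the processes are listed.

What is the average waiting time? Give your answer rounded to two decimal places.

Gantt: | P3 0-3 | P1 3-6 | P4 6-9 | P0 9-12 | P4 12-13 | idle 13-15 | P2 15-19 |
Completion: P0=12  P1=6  P2=19  P3=3  P4=13
Turnaround (C−A): P0=5  P1=5  P2=4  P3=3  P4=12
Waiting times: P0=2, P1=2, P2=0, P3=0, P4=8
Average waiting = (2+2+0+0+8) / 5 = 12/5 = 2.40

2.40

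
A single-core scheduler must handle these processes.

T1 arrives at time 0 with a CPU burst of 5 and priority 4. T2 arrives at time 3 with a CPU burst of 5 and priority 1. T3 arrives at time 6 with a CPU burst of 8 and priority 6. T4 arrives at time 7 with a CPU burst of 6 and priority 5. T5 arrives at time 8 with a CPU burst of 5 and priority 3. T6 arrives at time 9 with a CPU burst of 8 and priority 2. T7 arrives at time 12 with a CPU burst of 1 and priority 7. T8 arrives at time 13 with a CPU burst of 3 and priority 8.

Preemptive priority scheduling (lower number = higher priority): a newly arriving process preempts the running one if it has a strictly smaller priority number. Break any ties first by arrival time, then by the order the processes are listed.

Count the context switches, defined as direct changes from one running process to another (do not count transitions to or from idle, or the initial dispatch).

9

Schedule: | T1 0-3 | T2 3-8 | T5 8-9 | T6 9-17 | T5 17-21 | T1 21-23 | T4 23-29 | T3 29-37 | T7 37-38 | T8 38-41 |
Completion: T1=23  T2=8  T3=37  T4=29  T5=21  T6=17  T7=38  T8=41
Turnaround (C−A): T1=23  T2=5  T3=31  T4=22  T5=13  T6=8  T7=26  T8=28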